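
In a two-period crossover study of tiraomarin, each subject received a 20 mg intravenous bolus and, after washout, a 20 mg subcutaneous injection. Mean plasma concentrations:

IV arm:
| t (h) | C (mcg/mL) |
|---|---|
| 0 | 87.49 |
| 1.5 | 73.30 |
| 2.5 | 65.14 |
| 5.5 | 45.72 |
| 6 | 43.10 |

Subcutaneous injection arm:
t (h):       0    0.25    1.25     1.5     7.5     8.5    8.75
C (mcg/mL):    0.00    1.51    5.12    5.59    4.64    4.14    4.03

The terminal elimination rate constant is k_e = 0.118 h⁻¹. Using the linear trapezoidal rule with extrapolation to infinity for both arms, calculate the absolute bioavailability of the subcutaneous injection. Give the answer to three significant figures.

F = 0.101

Trapezoidal AUC_0→6 (IV):
  [0→1.5]: (87.49+73.30)/2 × 1.5 = 120.5925
  [1.5→2.5]: (73.30+65.14)/2 × 1 = 69.22
  [2.5→5.5]: (65.14+45.72)/2 × 3 = 166.29
  [5.5→6]: (45.72+43.10)/2 × 0.5 = 22.205
  Sum = 378.3075 mcg/mL·h
IV tail: 43.10/0.118 = 365.254; AUC_iv,0→∞ = 378.3075 + 365.254 = 743.5615 mcg/mL·h
Trapezoidal AUC_0→8.75 (subcutaneous injection):
  [0→0.25]: (0.00+1.51)/2 × 0.25 = 0.18875
  [0.25→1.25]: (1.51+5.12)/2 × 1 = 3.315
  [1.25→1.5]: (5.12+5.59)/2 × 0.25 = 1.33875
  [1.5→7.5]: (5.59+4.64)/2 × 6 = 30.69
  [7.5→8.5]: (4.64+4.14)/2 × 1 = 4.39
  [8.5→8.75]: (4.14+4.03)/2 × 0.25 = 1.02125
  Sum = 40.94375 mcg/mL·h
subcutaneous injection tail: 4.03/0.118 = 34.153; AUC_ev,0→∞ = 40.94375 + 34.153 = 75.09675 mcg/mL·h
F = (AUC_ev/D_ev)/(AUC_iv/D_iv) = (75.09675/20)/(743.5615/20) = 3.7548375/37.178075 = 0.1010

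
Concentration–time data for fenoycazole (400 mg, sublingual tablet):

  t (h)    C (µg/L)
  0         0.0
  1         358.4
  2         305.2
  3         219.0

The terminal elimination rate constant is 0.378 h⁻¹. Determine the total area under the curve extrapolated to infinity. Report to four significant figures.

Trapezoidal AUC_0→3:
  [0→1]: (0.0+358.4)/2 × 1 = 179.2
  [1→2]: (358.4+305.2)/2 × 1 = 331.8
  [2→3]: (305.2+219.0)/2 × 1 = 262.1
  Sum = 773.1 µg/L·h
Extrapolated tail: C_last / k_e = 219.0 / 0.378 = 579.365
AUC_0→∞ = 773.1 + 579.365 = 1352.465 µg/L·h

AUC = 1352 µg/L·h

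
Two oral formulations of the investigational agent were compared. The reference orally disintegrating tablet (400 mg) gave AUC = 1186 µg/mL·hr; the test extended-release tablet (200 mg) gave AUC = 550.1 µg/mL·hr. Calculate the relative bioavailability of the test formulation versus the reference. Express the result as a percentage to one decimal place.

F_rel = 92.8%

F_rel = (AUC_test/D_test) / (AUC_ref/D_ref)
      = (550.1/200) / (1186/400)
      = 2.7505 / 2.965 = 0.9277 = 92.77%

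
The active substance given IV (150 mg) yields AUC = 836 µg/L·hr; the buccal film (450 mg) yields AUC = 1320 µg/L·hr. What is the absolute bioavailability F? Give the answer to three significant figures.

F = (AUC_ev / D_ev) / (AUC_iv / D_iv)
  = (1320/450) / (836/150)
  = 2.93333 / 5.57333 = 0.5263

F = 0.526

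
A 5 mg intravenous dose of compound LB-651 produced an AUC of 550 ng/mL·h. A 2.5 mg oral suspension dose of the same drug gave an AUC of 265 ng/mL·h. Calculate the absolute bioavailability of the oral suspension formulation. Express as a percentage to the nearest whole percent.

F = 96%

F = (AUC_ev / D_ev) / (AUC_iv / D_iv)
  = (265/2.5) / (550/5)
  = 106 / 110 = 0.9636
  = 96.36%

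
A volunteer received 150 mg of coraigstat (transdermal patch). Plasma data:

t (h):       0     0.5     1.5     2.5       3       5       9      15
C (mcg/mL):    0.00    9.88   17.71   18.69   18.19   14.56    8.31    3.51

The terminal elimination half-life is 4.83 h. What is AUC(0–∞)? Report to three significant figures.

Trapezoidal AUC_0→15:
  [0→0.5]: (0.00+9.88)/2 × 0.5 = 2.47
  [0.5→1.5]: (9.88+17.71)/2 × 1 = 13.795
  [1.5→2.5]: (17.71+18.69)/2 × 1 = 18.2
  [2.5→3]: (18.69+18.19)/2 × 0.5 = 9.22
  [3→5]: (18.19+14.56)/2 × 2 = 32.75
  [5→9]: (14.56+8.31)/2 × 4 = 45.74
  [9→15]: (8.31+3.51)/2 × 6 = 35.46
  Sum = 157.635 mcg/mL·h
k_e = ln2 / t½ = 0.693147 / 4.83 = 0.1435 h^-1
Extrapolated tail: C_last / k_e = 3.51 / 0.1435 = 24.460
AUC_0→∞ = 157.635 + 24.460 = 182.095 mcg/mL·h

AUC = 182 mcg/mL·h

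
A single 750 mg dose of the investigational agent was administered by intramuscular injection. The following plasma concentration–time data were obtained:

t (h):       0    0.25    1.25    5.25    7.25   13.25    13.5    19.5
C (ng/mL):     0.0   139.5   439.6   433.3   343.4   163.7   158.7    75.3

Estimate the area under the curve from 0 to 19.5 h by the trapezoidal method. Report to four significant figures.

Trapezoidal AUC_0→19.5:
  [0→0.25]: (0.0+139.5)/2 × 0.25 = 17.4375
  [0.25→1.25]: (139.5+439.6)/2 × 1 = 289.55
  [1.25→5.25]: (439.6+433.3)/2 × 4 = 1745.8
  [5.25→7.25]: (433.3+343.4)/2 × 2 = 776.7
  [7.25→13.25]: (343.4+163.7)/2 × 6 = 1521.3
  [13.25→13.5]: (163.7+158.7)/2 × 0.25 = 40.3
  [13.5→19.5]: (158.7+75.3)/2 × 6 = 702.0
  Sum = 5093.0875 ng/mL·h

AUC = 5093 ng/mL·h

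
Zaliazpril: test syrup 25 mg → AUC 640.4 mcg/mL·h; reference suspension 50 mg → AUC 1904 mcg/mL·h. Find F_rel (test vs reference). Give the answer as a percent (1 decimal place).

F_rel = 67.3%

F_rel = (AUC_test/D_test) / (AUC_ref/D_ref)
      = (640.4/25) / (1904/50)
      = 25.616 / 38.08 = 0.6727 = 67.27%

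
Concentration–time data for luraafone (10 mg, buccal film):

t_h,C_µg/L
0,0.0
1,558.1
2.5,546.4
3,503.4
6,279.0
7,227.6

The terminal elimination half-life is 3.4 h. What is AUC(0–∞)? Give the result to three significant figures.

Trapezoidal AUC_0→7:
  [0→1]: (0.0+558.1)/2 × 1 = 279.05
  [1→2.5]: (558.1+546.4)/2 × 1.5 = 828.375
  [2.5→3]: (546.4+503.4)/2 × 0.5 = 262.45
  [3→6]: (503.4+279.0)/2 × 3 = 1173.6
  [6→7]: (279.0+227.6)/2 × 1 = 253.3
  Sum = 2796.775 µg/L·h
k_e = ln2 / t½ = 0.693147 / 3.4 = 0.2039 h^-1
Extrapolated tail: C_last / k_e = 227.6 / 0.2039 = 1116.233
AUC_0→∞ = 2796.775 + 1116.233 = 3913.008 µg/L·h

AUC = 3910 µg/L·h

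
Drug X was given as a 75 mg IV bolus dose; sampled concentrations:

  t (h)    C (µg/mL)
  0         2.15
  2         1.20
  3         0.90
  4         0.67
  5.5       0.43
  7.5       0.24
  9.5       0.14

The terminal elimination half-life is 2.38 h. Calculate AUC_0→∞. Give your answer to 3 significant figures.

AUC = 7.54 µg/mL·h

Trapezoidal AUC_0→9.5:
  [0→2]: (2.15+1.20)/2 × 2 = 3.35
  [2→3]: (1.20+0.90)/2 × 1 = 1.05
  [3→4]: (0.90+0.67)/2 × 1 = 0.785
  [4→5.5]: (0.67+0.43)/2 × 1.5 = 0.825
  [5.5→7.5]: (0.43+0.24)/2 × 2 = 0.67
  [7.5→9.5]: (0.24+0.14)/2 × 2 = 0.38
  Sum = 7.06 µg/mL·h
k_e = ln2 / t½ = 0.693147 / 2.38 = 0.2912 h^-1
Extrapolated tail: C_last / k_e = 0.14 / 0.2912 = 0.481
AUC_0→∞ = 7.06 + 0.481 = 7.541 µg/mL·h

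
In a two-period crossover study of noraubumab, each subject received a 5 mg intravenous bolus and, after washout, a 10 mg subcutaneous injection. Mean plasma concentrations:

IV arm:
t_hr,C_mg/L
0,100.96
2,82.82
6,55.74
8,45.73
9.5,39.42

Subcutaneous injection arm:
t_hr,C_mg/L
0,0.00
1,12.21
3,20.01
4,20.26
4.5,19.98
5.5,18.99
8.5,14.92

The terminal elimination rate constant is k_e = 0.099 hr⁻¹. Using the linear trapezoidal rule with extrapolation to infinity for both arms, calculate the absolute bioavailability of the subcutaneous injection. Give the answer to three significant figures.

F = 0.141

Trapezoidal AUC_0→9.5 (IV):
  [0→2]: (100.96+82.82)/2 × 2 = 183.78
  [2→6]: (82.82+55.74)/2 × 4 = 277.12
  [6→8]: (55.74+45.73)/2 × 2 = 101.47
  [8→9.5]: (45.73+39.42)/2 × 1.5 = 63.8625
  Sum = 626.2325 mg/L·hr
IV tail: 39.42/0.099 = 398.182; AUC_iv,0→∞ = 626.2325 + 398.182 = 1024.4145 mg/L·hr
Trapezoidal AUC_0→8.5 (subcutaneous injection):
  [0→1]: (0.00+12.21)/2 × 1 = 6.105
  [1→3]: (12.21+20.01)/2 × 2 = 32.22
  [3→4]: (20.01+20.26)/2 × 1 = 20.135
  [4→4.5]: (20.26+19.98)/2 × 0.5 = 10.06
  [4.5→5.5]: (19.98+18.99)/2 × 1 = 19.485
  [5.5→8.5]: (18.99+14.92)/2 × 3 = 50.865
  Sum = 138.87 mg/L·hr
subcutaneous injection tail: 14.92/0.099 = 150.707; AUC_ev,0→∞ = 138.87 + 150.707 = 289.577 mg/L·hr
F = (AUC_ev/D_ev)/(AUC_iv/D_iv) = (289.577/10)/(1024.4145/5) = 28.9577/204.8829 = 0.1413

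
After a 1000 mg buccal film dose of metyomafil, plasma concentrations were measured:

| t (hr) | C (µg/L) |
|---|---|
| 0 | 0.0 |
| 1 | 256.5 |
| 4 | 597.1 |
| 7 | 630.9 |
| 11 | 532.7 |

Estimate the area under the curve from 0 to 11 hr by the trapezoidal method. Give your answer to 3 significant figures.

AUC = 5580 µg/L·hr

Trapezoidal AUC_0→11:
  [0→1]: (0.0+256.5)/2 × 1 = 128.25
  [1→4]: (256.5+597.1)/2 × 3 = 1280.4
  [4→7]: (597.1+630.9)/2 × 3 = 1842.0
  [7→11]: (630.9+532.7)/2 × 4 = 2327.2
  Sum = 5577.85 µg/L·hr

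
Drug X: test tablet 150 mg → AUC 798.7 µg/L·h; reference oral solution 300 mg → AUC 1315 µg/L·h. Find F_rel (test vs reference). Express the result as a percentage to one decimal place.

F_rel = (AUC_test/D_test) / (AUC_ref/D_ref)
      = (798.7/150) / (1315/300)
      = 5.32467 / 4.38333 = 1.2148 = 121.48%

F_rel = 121.5%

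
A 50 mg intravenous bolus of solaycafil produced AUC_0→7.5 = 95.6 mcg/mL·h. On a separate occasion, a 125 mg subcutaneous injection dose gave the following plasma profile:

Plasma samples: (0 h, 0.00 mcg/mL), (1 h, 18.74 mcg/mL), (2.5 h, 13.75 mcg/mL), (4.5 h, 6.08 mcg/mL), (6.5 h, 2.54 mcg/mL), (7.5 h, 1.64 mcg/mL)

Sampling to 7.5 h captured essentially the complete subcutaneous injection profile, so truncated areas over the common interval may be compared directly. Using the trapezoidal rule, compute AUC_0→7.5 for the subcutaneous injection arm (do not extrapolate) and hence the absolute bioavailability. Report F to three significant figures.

F = 0.269

Trapezoidal AUC_0→7.5 (subcutaneous injection):
  [0→1]: (0.00+18.74)/2 × 1 = 9.37
  [1→2.5]: (18.74+13.75)/2 × 1.5 = 24.3675
  [2.5→4.5]: (13.75+6.08)/2 × 2 = 19.83
  [4.5→6.5]: (6.08+2.54)/2 × 2 = 8.62
  [6.5→7.5]: (2.54+1.64)/2 × 1 = 2.09
  Sum = 64.2775 mcg/mL·h
F = (AUC_ev/D_ev)/(AUC_iv/D_iv) = (64.2775/125)/(95.6/50) = 0.51422/1.912 = 0.2689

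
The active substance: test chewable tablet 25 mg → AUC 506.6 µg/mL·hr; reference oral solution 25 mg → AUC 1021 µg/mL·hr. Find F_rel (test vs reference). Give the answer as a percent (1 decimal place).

F_rel = (AUC_test/D_test) / (AUC_ref/D_ref)
      = (506.6/25) / (1021/25)
      = 20.264 / 40.84 = 0.4962 = 49.62%

F_rel = 49.6%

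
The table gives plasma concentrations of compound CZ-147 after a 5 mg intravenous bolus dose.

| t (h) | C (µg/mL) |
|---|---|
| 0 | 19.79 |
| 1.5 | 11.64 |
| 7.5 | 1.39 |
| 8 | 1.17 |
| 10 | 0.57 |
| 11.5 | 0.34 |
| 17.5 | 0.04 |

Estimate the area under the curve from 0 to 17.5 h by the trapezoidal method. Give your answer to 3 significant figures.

AUC = 66.9 µg/mL·h

Trapezoidal AUC_0→17.5:
  [0→1.5]: (19.79+11.64)/2 × 1.5 = 23.5725
  [1.5→7.5]: (11.64+1.39)/2 × 6 = 39.09
  [7.5→8]: (1.39+1.17)/2 × 0.5 = 0.64
  [8→10]: (1.17+0.57)/2 × 2 = 1.74
  [10→11.5]: (0.57+0.34)/2 × 1.5 = 0.6825
  [11.5→17.5]: (0.34+0.04)/2 × 6 = 1.14
  Sum = 66.865 µg/mL·h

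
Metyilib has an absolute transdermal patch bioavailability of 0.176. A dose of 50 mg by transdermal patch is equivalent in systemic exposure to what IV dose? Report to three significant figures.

Systemic exposure from an extravascular dose = F × D_ev, so the equivalent IV dose is F × D_ev.
D_iv = F × D_ev = 0.176 × 50 = 8.8 mg

D_iv = 8.80 mg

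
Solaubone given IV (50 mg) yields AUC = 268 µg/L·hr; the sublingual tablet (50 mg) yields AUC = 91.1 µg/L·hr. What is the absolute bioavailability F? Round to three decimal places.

F = (AUC_ev / D_ev) / (AUC_iv / D_iv)
  = (91.1/50) / (268/50)
  = 1.822 / 5.36 = 0.3399

F = 0.340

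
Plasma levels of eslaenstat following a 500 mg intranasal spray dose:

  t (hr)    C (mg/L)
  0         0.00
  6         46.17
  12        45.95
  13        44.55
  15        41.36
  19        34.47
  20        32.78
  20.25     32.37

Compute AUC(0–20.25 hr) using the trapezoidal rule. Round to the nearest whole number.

Trapezoidal AUC_0→20.25:
  [0→6]: (0.00+46.17)/2 × 6 = 138.51
  [6→12]: (46.17+45.95)/2 × 6 = 276.36
  [12→13]: (45.95+44.55)/2 × 1 = 45.25
  [13→15]: (44.55+41.36)/2 × 2 = 85.91
  [15→19]: (41.36+34.47)/2 × 4 = 151.66
  [19→20]: (34.47+32.78)/2 × 1 = 33.625
  [20→20.25]: (32.78+32.37)/2 × 0.25 = 8.14375
  Sum = 739.45875 mg/L·hr

AUC = 739 mg/L·hr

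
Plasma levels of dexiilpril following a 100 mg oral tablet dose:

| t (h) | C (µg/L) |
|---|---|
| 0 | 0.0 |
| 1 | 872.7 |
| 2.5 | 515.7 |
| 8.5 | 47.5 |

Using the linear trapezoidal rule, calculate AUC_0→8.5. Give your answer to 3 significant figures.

AUC = 3170 µg/L·h

Trapezoidal AUC_0→8.5:
  [0→1]: (0.0+872.7)/2 × 1 = 436.35
  [1→2.5]: (872.7+515.7)/2 × 1.5 = 1041.3
  [2.5→8.5]: (515.7+47.5)/2 × 6 = 1689.6
  Sum = 3167.25 µg/L·h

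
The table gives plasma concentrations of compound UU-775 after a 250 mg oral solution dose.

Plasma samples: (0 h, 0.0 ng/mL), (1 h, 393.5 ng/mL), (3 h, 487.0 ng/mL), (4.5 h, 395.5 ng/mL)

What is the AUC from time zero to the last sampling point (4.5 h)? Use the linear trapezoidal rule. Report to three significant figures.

Trapezoidal AUC_0→4.5:
  [0→1]: (0.0+393.5)/2 × 1 = 196.75
  [1→3]: (393.5+487.0)/2 × 2 = 880.5
  [3→4.5]: (487.0+395.5)/2 × 1.5 = 661.875
  Sum = 1739.125 ng/mL·h

AUC = 1740 ng/mL·h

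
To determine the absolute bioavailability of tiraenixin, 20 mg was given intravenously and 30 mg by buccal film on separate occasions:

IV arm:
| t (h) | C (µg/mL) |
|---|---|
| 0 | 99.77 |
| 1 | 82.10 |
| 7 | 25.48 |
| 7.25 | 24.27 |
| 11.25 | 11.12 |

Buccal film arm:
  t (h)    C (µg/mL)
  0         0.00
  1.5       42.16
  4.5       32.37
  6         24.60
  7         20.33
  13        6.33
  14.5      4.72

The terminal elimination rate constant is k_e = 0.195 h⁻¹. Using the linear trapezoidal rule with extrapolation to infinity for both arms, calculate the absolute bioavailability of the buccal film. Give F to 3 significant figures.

F = 0.391

Trapezoidal AUC_0→11.25 (IV):
  [0→1]: (99.77+82.10)/2 × 1 = 90.935
  [1→7]: (82.10+25.48)/2 × 6 = 322.74
  [7→7.25]: (25.48+24.27)/2 × 0.25 = 6.21875
  [7.25→11.25]: (24.27+11.12)/2 × 4 = 70.78
  Sum = 490.67375 µg/mL·h
IV tail: 11.12/0.195 = 57.026; AUC_iv,0→∞ = 490.67375 + 57.026 = 547.69975 µg/mL·h
Trapezoidal AUC_0→14.5 (buccal film):
  [0→1.5]: (0.00+42.16)/2 × 1.5 = 31.62
  [1.5→4.5]: (42.16+32.37)/2 × 3 = 111.795
  [4.5→6]: (32.37+24.60)/2 × 1.5 = 42.7275
  [6→7]: (24.60+20.33)/2 × 1 = 22.465
  [7→13]: (20.33+6.33)/2 × 6 = 79.98
  [13→14.5]: (6.33+4.72)/2 × 1.5 = 8.2875
  Sum = 296.875 µg/mL·h
buccal film tail: 4.72/0.195 = 24.205; AUC_ev,0→∞ = 296.875 + 24.205 = 321.08 µg/mL·h
F = (AUC_ev/D_ev)/(AUC_iv/D_iv) = (321.08/30)/(547.69975/20) = 10.7027/27.385 = 0.3908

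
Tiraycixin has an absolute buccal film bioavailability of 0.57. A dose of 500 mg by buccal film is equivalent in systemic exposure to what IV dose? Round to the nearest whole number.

Systemic exposure from an extravascular dose = F × D_ev, so the equivalent IV dose is F × D_ev.
D_iv = F × D_ev = 0.57 × 500 = 285 mg

D_iv = 285 mg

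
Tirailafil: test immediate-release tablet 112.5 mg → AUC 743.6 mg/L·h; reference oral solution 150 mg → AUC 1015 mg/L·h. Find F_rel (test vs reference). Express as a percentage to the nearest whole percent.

F_rel = (AUC_test/D_test) / (AUC_ref/D_ref)
      = (743.6/112.5) / (1015/150)
      = 6.60978 / 6.76667 = 0.9768 = 97.68%

F_rel = 98%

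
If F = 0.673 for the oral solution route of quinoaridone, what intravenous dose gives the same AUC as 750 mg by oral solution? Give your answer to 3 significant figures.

D_iv = 505 mg

Systemic exposure from an extravascular dose = F × D_ev, so the equivalent IV dose is F × D_ev.
D_iv = F × D_ev = 0.673 × 750 = 504.75 mg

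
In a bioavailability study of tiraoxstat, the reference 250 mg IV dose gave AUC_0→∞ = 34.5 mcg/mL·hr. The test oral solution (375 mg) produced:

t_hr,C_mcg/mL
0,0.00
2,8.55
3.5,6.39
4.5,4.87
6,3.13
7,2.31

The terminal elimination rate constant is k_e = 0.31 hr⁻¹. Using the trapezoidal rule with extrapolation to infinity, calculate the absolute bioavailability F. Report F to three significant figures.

Trapezoidal AUC_0→7 (oral solution):
  [0→2]: (0.00+8.55)/2 × 2 = 8.55
  [2→3.5]: (8.55+6.39)/2 × 1.5 = 11.205
  [3.5→4.5]: (6.39+4.87)/2 × 1 = 5.63
  [4.5→6]: (4.87+3.13)/2 × 1.5 = 6.0
  [6→7]: (3.13+2.31)/2 × 1 = 2.72
  Sum = 34.105 mcg/mL·hr
Tail: C_last/k_e = 2.31/0.31 = 7.452
AUC_0→∞ (oral solution) = 34.105 + 7.452 = 41.557 mcg/mL·hr
F = (AUC_ev/D_ev)/(AUC_iv/D_iv) = (41.557/375)/(34.5/250) = 0.110819/0.138 = 0.8030

F = 0.803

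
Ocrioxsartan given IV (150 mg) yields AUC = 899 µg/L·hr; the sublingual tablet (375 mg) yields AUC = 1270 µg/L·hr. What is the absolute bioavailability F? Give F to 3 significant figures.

F = (AUC_ev / D_ev) / (AUC_iv / D_iv)
  = (1270/375) / (899/150)
  = 3.38667 / 5.99333 = 0.5651

F = 0.565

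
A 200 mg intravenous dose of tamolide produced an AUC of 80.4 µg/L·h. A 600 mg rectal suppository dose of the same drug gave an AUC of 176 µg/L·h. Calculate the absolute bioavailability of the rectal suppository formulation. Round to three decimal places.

F = 0.730

F = (AUC_ev / D_ev) / (AUC_iv / D_iv)
  = (176/600) / (80.4/200)
  = 0.293333 / 0.402 = 0.7297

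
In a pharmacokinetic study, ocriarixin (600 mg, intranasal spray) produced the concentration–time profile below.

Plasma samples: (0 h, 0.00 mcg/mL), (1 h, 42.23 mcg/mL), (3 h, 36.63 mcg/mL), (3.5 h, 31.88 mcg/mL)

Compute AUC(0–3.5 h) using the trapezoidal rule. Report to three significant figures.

Trapezoidal AUC_0→3.5:
  [0→1]: (0.00+42.23)/2 × 1 = 21.115
  [1→3]: (42.23+36.63)/2 × 2 = 78.86
  [3→3.5]: (36.63+31.88)/2 × 0.5 = 17.1275
  Sum = 117.1025 mcg/mL·h

AUC = 117 mcg/mL·h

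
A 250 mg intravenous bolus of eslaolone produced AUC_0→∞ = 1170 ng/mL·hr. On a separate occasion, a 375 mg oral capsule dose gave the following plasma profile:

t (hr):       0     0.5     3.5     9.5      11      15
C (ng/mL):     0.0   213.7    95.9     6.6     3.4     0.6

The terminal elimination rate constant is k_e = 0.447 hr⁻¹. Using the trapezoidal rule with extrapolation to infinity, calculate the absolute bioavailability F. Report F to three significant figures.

F = 0.480

Trapezoidal AUC_0→15 (oral capsule):
  [0→0.5]: (0.0+213.7)/2 × 0.5 = 53.425
  [0.5→3.5]: (213.7+95.9)/2 × 3 = 464.4
  [3.5→9.5]: (95.9+6.6)/2 × 6 = 307.5
  [9.5→11]: (6.6+3.4)/2 × 1.5 = 7.5
  [11→15]: (3.4+0.6)/2 × 4 = 8.0
  Sum = 840.825 ng/mL·hr
Tail: C_last/k_e = 0.6/0.447 = 1.342
AUC_0→∞ (oral capsule) = 840.825 + 1.342 = 842.167 ng/mL·hr
F = (AUC_ev/D_ev)/(AUC_iv/D_iv) = (842.167/375)/(1170/250) = 2.24578/4.68 = 0.4799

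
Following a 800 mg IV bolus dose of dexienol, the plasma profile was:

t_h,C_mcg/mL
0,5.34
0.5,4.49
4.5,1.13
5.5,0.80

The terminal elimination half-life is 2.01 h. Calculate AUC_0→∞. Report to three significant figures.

Trapezoidal AUC_0→5.5:
  [0→0.5]: (5.34+4.49)/2 × 0.5 = 2.4575
  [0.5→4.5]: (4.49+1.13)/2 × 4 = 11.24
  [4.5→5.5]: (1.13+0.80)/2 × 1 = 0.965
  Sum = 14.6625 mcg/mL·h
k_e = ln2 / t½ = 0.693147 / 2.01 = 0.3448 h^-1
Extrapolated tail: C_last / k_e = 0.80 / 0.3448 = 2.320
AUC_0→∞ = 14.6625 + 2.320 = 16.9825 mcg/mL·h

AUC = 17.0 mcg/mL·h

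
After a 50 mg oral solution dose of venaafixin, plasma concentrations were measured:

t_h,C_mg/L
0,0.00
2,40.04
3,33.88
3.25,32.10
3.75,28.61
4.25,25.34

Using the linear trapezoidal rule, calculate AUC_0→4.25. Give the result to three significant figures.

AUC = 114 mg/L·h

Trapezoidal AUC_0→4.25:
  [0→2]: (0.00+40.04)/2 × 2 = 40.04
  [2→3]: (40.04+33.88)/2 × 1 = 36.96
  [3→3.25]: (33.88+32.10)/2 × 0.25 = 8.2475
  [3.25→3.75]: (32.10+28.61)/2 × 0.5 = 15.1775
  [3.75→4.25]: (28.61+25.34)/2 × 0.5 = 13.4875
  Sum = 113.9125 mg/L·h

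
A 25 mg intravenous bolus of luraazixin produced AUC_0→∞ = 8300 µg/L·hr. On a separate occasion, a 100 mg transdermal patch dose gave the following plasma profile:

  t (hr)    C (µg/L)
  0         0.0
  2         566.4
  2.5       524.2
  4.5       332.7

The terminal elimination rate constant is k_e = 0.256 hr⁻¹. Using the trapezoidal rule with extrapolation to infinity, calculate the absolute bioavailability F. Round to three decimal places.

Trapezoidal AUC_0→4.5 (transdermal patch):
  [0→2]: (0.0+566.4)/2 × 2 = 566.4
  [2→2.5]: (566.4+524.2)/2 × 0.5 = 272.65
  [2.5→4.5]: (524.2+332.7)/2 × 2 = 856.9
  Sum = 1695.95 µg/L·hr
Tail: C_last/k_e = 332.7/0.256 = 1299.609
AUC_0→∞ (transdermal patch) = 1695.95 + 1299.609 = 2995.559 µg/L·hr
F = (AUC_ev/D_ev)/(AUC_iv/D_iv) = (2995.559/100)/(8300/25) = 29.95559/332 = 0.0902

F = 0.090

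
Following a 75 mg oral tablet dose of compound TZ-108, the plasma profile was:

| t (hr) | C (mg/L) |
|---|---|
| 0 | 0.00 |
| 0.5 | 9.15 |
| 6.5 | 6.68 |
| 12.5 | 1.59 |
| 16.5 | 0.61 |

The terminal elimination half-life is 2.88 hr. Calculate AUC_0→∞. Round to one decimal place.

Trapezoidal AUC_0→16.5:
  [0→0.5]: (0.00+9.15)/2 × 0.5 = 2.2875
  [0.5→6.5]: (9.15+6.68)/2 × 6 = 47.49
  [6.5→12.5]: (6.68+1.59)/2 × 6 = 24.81
  [12.5→16.5]: (1.59+0.61)/2 × 4 = 4.4
  Sum = 78.9875 mg/L·hr
k_e = ln2 / t½ = 0.693147 / 2.88 = 0.2407 hr^-1
Extrapolated tail: C_last / k_e = 0.61 / 0.2407 = 2.534
AUC_0→∞ = 78.9875 + 2.534 = 81.5215 mg/L·hr

AUC = 81.5 mg/L·hr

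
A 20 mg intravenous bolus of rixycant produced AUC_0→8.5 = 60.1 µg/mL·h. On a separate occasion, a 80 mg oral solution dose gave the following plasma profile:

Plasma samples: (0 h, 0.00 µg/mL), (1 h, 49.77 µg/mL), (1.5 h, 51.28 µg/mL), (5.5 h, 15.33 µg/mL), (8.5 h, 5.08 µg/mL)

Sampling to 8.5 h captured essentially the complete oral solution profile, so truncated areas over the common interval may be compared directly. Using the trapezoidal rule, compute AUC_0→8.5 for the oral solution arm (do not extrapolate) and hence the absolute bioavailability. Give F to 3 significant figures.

F = 0.890

Trapezoidal AUC_0→8.5 (oral solution):
  [0→1]: (0.00+49.77)/2 × 1 = 24.885
  [1→1.5]: (49.77+51.28)/2 × 0.5 = 25.2625
  [1.5→5.5]: (51.28+15.33)/2 × 4 = 133.22
  [5.5→8.5]: (15.33+5.08)/2 × 3 = 30.615
  Sum = 213.9825 µg/mL·h
F = (AUC_ev/D_ev)/(AUC_iv/D_iv) = (213.9825/80)/(60.1/20) = 2.67478/3.005 = 0.8901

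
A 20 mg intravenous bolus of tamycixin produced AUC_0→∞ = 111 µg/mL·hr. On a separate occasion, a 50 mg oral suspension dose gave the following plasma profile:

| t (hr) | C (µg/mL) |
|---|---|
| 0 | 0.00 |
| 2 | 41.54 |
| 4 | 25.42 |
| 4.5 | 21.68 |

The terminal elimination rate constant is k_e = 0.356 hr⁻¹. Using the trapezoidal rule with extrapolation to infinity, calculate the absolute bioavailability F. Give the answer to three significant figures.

Trapezoidal AUC_0→4.5 (oral suspension):
  [0→2]: (0.00+41.54)/2 × 2 = 41.54
  [2→4]: (41.54+25.42)/2 × 2 = 66.96
  [4→4.5]: (25.42+21.68)/2 × 0.5 = 11.775
  Sum = 120.275 µg/mL·hr
Tail: C_last/k_e = 21.68/0.356 = 60.899
AUC_0→∞ (oral suspension) = 120.275 + 60.899 = 181.174 µg/mL·hr
F = (AUC_ev/D_ev)/(AUC_iv/D_iv) = (181.174/50)/(111/20) = 3.62348/5.55 = 0.6529

F = 0.653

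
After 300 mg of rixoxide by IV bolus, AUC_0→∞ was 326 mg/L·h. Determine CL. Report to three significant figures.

CL = 0.920 L/h

CL = Dose_iv / AUC_0→∞
   = 300 / 326 = 0.920245 L/h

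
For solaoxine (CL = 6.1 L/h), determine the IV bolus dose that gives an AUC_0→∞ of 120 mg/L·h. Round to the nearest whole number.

Dose_iv = CL × AUC_0→∞
     = 6.1 × 120 = 732 mg

Dose = 732 mg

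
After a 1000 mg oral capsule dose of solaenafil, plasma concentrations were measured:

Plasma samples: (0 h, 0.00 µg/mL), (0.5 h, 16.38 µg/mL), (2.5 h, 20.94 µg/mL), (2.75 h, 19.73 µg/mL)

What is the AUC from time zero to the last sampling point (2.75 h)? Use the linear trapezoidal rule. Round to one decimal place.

Trapezoidal AUC_0→2.75:
  [0→0.5]: (0.00+16.38)/2 × 0.5 = 4.095
  [0.5→2.5]: (16.38+20.94)/2 × 2 = 37.32
  [2.5→2.75]: (20.94+19.73)/2 × 0.25 = 5.08375
  Sum = 46.49875 µg/mL·h

AUC = 46.5 µg/mL·h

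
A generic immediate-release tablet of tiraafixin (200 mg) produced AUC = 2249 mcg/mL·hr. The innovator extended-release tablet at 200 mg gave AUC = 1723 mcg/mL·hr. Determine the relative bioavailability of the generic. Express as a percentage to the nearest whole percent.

F_rel = 131%

F_rel = (AUC_test/D_test) / (AUC_ref/D_ref)
      = (2249/200) / (1723/200)
      = 11.245 / 8.615 = 1.3053 = 130.53%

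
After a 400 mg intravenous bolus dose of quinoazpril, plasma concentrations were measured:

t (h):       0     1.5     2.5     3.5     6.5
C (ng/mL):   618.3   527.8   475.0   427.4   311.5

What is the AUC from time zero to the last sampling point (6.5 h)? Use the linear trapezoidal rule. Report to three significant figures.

Trapezoidal AUC_0→6.5:
  [0→1.5]: (618.3+527.8)/2 × 1.5 = 859.575
  [1.5→2.5]: (527.8+475.0)/2 × 1 = 501.4
  [2.5→3.5]: (475.0+427.4)/2 × 1 = 451.2
  [3.5→6.5]: (427.4+311.5)/2 × 3 = 1108.35
  Sum = 2920.525 ng/mL·h

AUC = 2920 ng/mL·h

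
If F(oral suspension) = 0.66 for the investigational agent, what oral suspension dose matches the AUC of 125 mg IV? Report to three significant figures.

For equal systemic exposure: F × D_ev = D_iv
D_ev = D_iv / F = 125 / 0.66 = 189.394 mg

D_oral = 189 mg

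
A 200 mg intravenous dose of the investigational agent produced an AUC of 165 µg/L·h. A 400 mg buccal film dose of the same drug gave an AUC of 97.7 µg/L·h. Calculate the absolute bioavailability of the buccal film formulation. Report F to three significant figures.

F = 0.296

F = (AUC_ev / D_ev) / (AUC_iv / D_iv)
  = (97.7/400) / (165/200)
  = 0.24425 / 0.825 = 0.2961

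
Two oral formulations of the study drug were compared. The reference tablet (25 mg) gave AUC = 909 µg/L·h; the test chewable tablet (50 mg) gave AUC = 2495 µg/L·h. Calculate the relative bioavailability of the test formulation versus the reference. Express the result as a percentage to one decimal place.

F_rel = 137.2%

F_rel = (AUC_test/D_test) / (AUC_ref/D_ref)
      = (2495/50) / (909/25)
      = 49.9 / 36.36 = 1.3724 = 137.24%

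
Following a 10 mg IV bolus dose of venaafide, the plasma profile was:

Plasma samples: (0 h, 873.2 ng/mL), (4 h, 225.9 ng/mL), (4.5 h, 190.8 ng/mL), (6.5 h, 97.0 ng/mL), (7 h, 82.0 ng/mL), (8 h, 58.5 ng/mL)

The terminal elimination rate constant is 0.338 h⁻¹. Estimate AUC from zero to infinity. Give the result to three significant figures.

AUC = 2880 ng/mL·h

Trapezoidal AUC_0→8:
  [0→4]: (873.2+225.9)/2 × 4 = 2198.2
  [4→4.5]: (225.9+190.8)/2 × 0.5 = 104.175
  [4.5→6.5]: (190.8+97.0)/2 × 2 = 287.8
  [6.5→7]: (97.0+82.0)/2 × 0.5 = 44.75
  [7→8]: (82.0+58.5)/2 × 1 = 70.25
  Sum = 2705.175 ng/mL·h
Extrapolated tail: C_last / k_e = 58.5 / 0.338 = 173.077
AUC_0→∞ = 2705.175 + 173.077 = 2878.252 ng/mL·h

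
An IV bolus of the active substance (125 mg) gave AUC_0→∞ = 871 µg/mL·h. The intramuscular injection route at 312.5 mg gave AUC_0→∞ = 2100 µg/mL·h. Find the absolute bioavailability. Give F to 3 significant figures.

F = 0.964

F = (AUC_ev / D_ev) / (AUC_iv / D_iv)
  = (2100/312.5) / (871/125)
  = 6.72 / 6.968 = 0.9644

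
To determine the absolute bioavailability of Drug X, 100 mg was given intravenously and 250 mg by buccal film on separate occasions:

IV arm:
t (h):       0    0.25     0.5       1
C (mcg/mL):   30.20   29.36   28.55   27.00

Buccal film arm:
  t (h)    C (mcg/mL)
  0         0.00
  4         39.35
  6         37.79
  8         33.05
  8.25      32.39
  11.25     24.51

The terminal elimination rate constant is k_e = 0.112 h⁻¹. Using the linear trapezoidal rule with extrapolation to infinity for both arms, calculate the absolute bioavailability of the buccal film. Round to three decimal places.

F = 0.800

Trapezoidal AUC_0→1 (IV):
  [0→0.25]: (30.20+29.36)/2 × 0.25 = 7.445
  [0.25→0.5]: (29.36+28.55)/2 × 0.25 = 7.23875
  [0.5→1]: (28.55+27.00)/2 × 0.5 = 13.8875
  Sum = 28.57125 mcg/mL·h
IV tail: 27.00/0.112 = 241.071; AUC_iv,0→∞ = 28.57125 + 241.071 = 269.64225 mcg/mL·h
Trapezoidal AUC_0→11.25 (buccal film):
  [0→4]: (0.00+39.35)/2 × 4 = 78.7
  [4→6]: (39.35+37.79)/2 × 2 = 77.14
  [6→8]: (37.79+33.05)/2 × 2 = 70.84
  [8→8.25]: (33.05+32.39)/2 × 0.25 = 8.18
  [8.25→11.25]: (32.39+24.51)/2 × 3 = 85.35
  Sum = 320.21 mcg/mL·h
buccal film tail: 24.51/0.112 = 218.839; AUC_ev,0→∞ = 320.21 + 218.839 = 539.049 mcg/mL·h
F = (AUC_ev/D_ev)/(AUC_iv/D_iv) = (539.049/250)/(269.64225/100) = 2.156196/2.6964225 = 0.7997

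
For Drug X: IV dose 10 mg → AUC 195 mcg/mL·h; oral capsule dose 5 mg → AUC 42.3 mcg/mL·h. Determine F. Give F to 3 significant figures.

F = (AUC_ev / D_ev) / (AUC_iv / D_iv)
  = (42.3/5) / (195/10)
  = 8.46 / 19.5 = 0.4338

F = 0.434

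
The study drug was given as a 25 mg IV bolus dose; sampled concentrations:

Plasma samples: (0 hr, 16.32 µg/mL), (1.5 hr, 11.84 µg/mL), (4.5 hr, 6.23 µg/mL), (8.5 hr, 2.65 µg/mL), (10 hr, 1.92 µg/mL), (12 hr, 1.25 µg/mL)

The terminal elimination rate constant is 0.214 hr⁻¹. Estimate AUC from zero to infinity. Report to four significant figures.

AUC = 78.42 µg/mL·hr

Trapezoidal AUC_0→12:
  [0→1.5]: (16.32+11.84)/2 × 1.5 = 21.12
  [1.5→4.5]: (11.84+6.23)/2 × 3 = 27.105
  [4.5→8.5]: (6.23+2.65)/2 × 4 = 17.76
  [8.5→10]: (2.65+1.92)/2 × 1.5 = 3.4275
  [10→12]: (1.92+1.25)/2 × 2 = 3.17
  Sum = 72.5825 µg/mL·hr
Extrapolated tail: C_last / k_e = 1.25 / 0.214 = 5.841
AUC_0→∞ = 72.5825 + 5.841 = 78.4235 µg/mL·hr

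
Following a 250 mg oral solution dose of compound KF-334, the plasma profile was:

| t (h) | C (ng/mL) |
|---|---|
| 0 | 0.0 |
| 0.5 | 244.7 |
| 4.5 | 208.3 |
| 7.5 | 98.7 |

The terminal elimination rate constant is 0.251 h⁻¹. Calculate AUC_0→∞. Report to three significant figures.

Trapezoidal AUC_0→7.5:
  [0→0.5]: (0.0+244.7)/2 × 0.5 = 61.175
  [0.5→4.5]: (244.7+208.3)/2 × 4 = 906.0
  [4.5→7.5]: (208.3+98.7)/2 × 3 = 460.5
  Sum = 1427.675 ng/mL·h
Extrapolated tail: C_last / k_e = 98.7 / 0.251 = 393.227
AUC_0→∞ = 1427.675 + 393.227 = 1820.902 ng/mL·h

AUC = 1820 ng/mL·h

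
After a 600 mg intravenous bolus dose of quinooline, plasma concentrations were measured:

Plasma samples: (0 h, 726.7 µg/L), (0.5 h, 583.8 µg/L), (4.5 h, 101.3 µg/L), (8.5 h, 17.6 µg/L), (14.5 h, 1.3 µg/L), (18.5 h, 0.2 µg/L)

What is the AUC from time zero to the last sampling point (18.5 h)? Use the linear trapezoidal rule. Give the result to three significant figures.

AUC = 2000 µg/L·h

Trapezoidal AUC_0→18.5:
  [0→0.5]: (726.7+583.8)/2 × 0.5 = 327.625
  [0.5→4.5]: (583.8+101.3)/2 × 4 = 1370.2
  [4.5→8.5]: (101.3+17.6)/2 × 4 = 237.8
  [8.5→14.5]: (17.6+1.3)/2 × 6 = 56.7
  [14.5→18.5]: (1.3+0.2)/2 × 4 = 3.0
  Sum = 1995.325 µg/L·h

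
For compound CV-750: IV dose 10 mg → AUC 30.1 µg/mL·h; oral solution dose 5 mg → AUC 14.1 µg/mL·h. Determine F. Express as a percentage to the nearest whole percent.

F = 94%

F = (AUC_ev / D_ev) / (AUC_iv / D_iv)
  = (14.1/5) / (30.1/10)
  = 2.82 / 3.01 = 0.9369
  = 93.69%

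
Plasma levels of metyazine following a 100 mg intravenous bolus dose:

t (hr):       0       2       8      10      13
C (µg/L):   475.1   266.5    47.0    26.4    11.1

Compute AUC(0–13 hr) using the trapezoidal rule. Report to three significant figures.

Trapezoidal AUC_0→13:
  [0→2]: (475.1+266.5)/2 × 2 = 741.6
  [2→8]: (266.5+47.0)/2 × 6 = 940.5
  [8→10]: (47.0+26.4)/2 × 2 = 73.4
  [10→13]: (26.4+11.1)/2 × 3 = 56.25
  Sum = 1811.75 µg/L·hr

AUC = 1810 µg/L·hr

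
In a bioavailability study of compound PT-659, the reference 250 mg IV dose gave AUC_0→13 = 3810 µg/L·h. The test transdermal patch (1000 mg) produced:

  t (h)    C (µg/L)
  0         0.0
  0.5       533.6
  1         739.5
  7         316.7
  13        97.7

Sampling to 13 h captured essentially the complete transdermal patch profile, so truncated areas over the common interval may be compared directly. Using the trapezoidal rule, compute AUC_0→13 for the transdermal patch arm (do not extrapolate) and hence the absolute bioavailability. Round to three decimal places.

F = 0.319

Trapezoidal AUC_0→13 (transdermal patch):
  [0→0.5]: (0.0+533.6)/2 × 0.5 = 133.4
  [0.5→1]: (533.6+739.5)/2 × 0.5 = 318.275
  [1→7]: (739.5+316.7)/2 × 6 = 3168.6
  [7→13]: (316.7+97.7)/2 × 6 = 1243.2
  Sum = 4863.475 µg/L·h
F = (AUC_ev/D_ev)/(AUC_iv/D_iv) = (4863.475/1000)/(3810/250) = 4.863475/15.24 = 0.3191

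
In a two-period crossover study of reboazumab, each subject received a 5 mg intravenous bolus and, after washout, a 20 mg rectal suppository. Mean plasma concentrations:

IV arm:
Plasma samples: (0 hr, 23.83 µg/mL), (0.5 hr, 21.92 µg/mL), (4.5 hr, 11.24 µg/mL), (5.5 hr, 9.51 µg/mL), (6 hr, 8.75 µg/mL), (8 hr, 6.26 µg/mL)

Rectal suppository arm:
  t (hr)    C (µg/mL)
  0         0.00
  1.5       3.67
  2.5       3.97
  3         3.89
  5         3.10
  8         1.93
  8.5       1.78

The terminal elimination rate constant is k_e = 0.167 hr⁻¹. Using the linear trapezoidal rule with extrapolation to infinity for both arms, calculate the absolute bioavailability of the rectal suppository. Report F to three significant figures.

Trapezoidal AUC_0→8 (IV):
  [0→0.5]: (23.83+21.92)/2 × 0.5 = 11.4375
  [0.5→4.5]: (21.92+11.24)/2 × 4 = 66.32
  [4.5→5.5]: (11.24+9.51)/2 × 1 = 10.375
  [5.5→6]: (9.51+8.75)/2 × 0.5 = 4.565
  [6→8]: (8.75+6.26)/2 × 2 = 15.01
  Sum = 107.7075 µg/mL·hr
IV tail: 6.26/0.167 = 37.485; AUC_iv,0→∞ = 107.7075 + 37.485 = 145.1925 µg/mL·hr
Trapezoidal AUC_0→8.5 (rectal suppository):
  [0→1.5]: (0.00+3.67)/2 × 1.5 = 2.7525
  [1.5→2.5]: (3.67+3.97)/2 × 1 = 3.82
  [2.5→3]: (3.97+3.89)/2 × 0.5 = 1.965
  [3→5]: (3.89+3.10)/2 × 2 = 6.99
  [5→8]: (3.10+1.93)/2 × 3 = 7.545
  [8→8.5]: (1.93+1.78)/2 × 0.5 = 0.9275
  Sum = 24.0 µg/mL·hr
rectal suppository tail: 1.78/0.167 = 10.659; AUC_ev,0→∞ = 24.0 + 10.659 = 34.659 µg/mL·hr
F = (AUC_ev/D_ev)/(AUC_iv/D_iv) = (34.659/20)/(145.1925/5) = 1.73295/29.0385 = 0.0597

F = 0.0597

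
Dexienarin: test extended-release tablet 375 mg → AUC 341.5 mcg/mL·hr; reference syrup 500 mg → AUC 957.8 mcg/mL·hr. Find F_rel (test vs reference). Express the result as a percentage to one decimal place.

F_rel = (AUC_test/D_test) / (AUC_ref/D_ref)
      = (341.5/375) / (957.8/500)
      = 0.910667 / 1.9156 = 0.4754 = 47.54%

F_rel = 47.5%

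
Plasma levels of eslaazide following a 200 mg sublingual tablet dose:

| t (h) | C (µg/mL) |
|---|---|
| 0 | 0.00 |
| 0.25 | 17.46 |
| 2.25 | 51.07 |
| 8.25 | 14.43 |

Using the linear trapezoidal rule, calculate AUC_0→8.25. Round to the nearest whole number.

Trapezoidal AUC_0→8.25:
  [0→0.25]: (0.00+17.46)/2 × 0.25 = 2.1825
  [0.25→2.25]: (17.46+51.07)/2 × 2 = 68.53
  [2.25→8.25]: (51.07+14.43)/2 × 6 = 196.5
  Sum = 267.2125 µg/mL·h

AUC = 267 µg/mL·h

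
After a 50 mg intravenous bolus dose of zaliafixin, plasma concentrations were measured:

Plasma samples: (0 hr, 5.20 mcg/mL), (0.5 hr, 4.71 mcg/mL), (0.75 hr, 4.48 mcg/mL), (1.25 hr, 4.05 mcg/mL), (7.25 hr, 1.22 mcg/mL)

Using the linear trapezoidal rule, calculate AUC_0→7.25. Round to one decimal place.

AUC = 21.6 mcg/mL·hr

Trapezoidal AUC_0→7.25:
  [0→0.5]: (5.20+4.71)/2 × 0.5 = 2.4775
  [0.5→0.75]: (4.71+4.48)/2 × 0.25 = 1.14875
  [0.75→1.25]: (4.48+4.05)/2 × 0.5 = 2.1325
  [1.25→7.25]: (4.05+1.22)/2 × 6 = 15.81
  Sum = 21.56875 mcg/mL·hr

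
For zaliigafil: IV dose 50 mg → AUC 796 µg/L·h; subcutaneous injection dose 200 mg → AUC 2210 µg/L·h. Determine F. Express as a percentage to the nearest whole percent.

F = 69%

F = (AUC_ev / D_ev) / (AUC_iv / D_iv)
  = (2210/200) / (796/50)
  = 11.05 / 15.92 = 0.6941
  = 69.41%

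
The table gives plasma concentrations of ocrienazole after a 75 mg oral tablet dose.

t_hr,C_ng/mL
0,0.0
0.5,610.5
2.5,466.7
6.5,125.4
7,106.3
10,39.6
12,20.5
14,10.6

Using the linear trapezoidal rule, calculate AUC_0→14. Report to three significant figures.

Trapezoidal AUC_0→14:
  [0→0.5]: (0.0+610.5)/2 × 0.5 = 152.625
  [0.5→2.5]: (610.5+466.7)/2 × 2 = 1077.2
  [2.5→6.5]: (466.7+125.4)/2 × 4 = 1184.2
  [6.5→7]: (125.4+106.3)/2 × 0.5 = 57.925
  [7→10]: (106.3+39.6)/2 × 3 = 218.85
  [10→12]: (39.6+20.5)/2 × 2 = 60.1
  [12→14]: (20.5+10.6)/2 × 2 = 31.1
  Sum = 2782.0 ng/mL·hr

AUC = 2780 ng/mL·hr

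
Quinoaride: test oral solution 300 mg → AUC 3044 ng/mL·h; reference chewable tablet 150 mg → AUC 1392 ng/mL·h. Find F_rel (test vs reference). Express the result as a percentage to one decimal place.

F_rel = (AUC_test/D_test) / (AUC_ref/D_ref)
      = (3044/300) / (1392/150)
      = 10.1467 / 9.28 = 1.0934 = 109.34%

F_rel = 109.3%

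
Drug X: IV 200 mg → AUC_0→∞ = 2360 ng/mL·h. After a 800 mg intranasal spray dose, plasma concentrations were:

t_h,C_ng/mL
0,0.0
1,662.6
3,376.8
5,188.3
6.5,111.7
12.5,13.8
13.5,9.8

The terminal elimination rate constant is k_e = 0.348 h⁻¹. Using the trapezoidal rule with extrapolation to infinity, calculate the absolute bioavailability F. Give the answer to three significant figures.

Trapezoidal AUC_0→13.5 (intranasal spray):
  [0→1]: (0.0+662.6)/2 × 1 = 331.3
  [1→3]: (662.6+376.8)/2 × 2 = 1039.4
  [3→5]: (376.8+188.3)/2 × 2 = 565.1
  [5→6.5]: (188.3+111.7)/2 × 1.5 = 225.0
  [6.5→12.5]: (111.7+13.8)/2 × 6 = 376.5
  [12.5→13.5]: (13.8+9.8)/2 × 1 = 11.8
  Sum = 2549.1 ng/mL·h
Tail: C_last/k_e = 9.8/0.348 = 28.161
AUC_0→∞ (intranasal spray) = 2549.1 + 28.161 = 2577.261 ng/mL·h
F = (AUC_ev/D_ev)/(AUC_iv/D_iv) = (2577.261/800)/(2360/200) = 3.22158/11.8 = 0.2730

F = 0.273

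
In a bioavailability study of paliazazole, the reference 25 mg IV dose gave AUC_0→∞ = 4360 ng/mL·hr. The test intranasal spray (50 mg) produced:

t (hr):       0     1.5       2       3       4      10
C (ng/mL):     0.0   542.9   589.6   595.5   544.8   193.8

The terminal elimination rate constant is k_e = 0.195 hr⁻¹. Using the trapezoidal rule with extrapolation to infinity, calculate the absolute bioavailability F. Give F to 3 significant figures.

Trapezoidal AUC_0→10 (intranasal spray):
  [0→1.5]: (0.0+542.9)/2 × 1.5 = 407.175
  [1.5→2]: (542.9+589.6)/2 × 0.5 = 283.125
  [2→3]: (589.6+595.5)/2 × 1 = 592.55
  [3→4]: (595.5+544.8)/2 × 1 = 570.15
  [4→10]: (544.8+193.8)/2 × 6 = 2215.8
  Sum = 4068.8 ng/mL·hr
Tail: C_last/k_e = 193.8/0.195 = 993.846
AUC_0→∞ (intranasal spray) = 4068.8 + 993.846 = 5062.646 ng/mL·hr
F = (AUC_ev/D_ev)/(AUC_iv/D_iv) = (5062.646/50)/(4360/25) = 101.25292/174.4 = 0.5806

F = 0.581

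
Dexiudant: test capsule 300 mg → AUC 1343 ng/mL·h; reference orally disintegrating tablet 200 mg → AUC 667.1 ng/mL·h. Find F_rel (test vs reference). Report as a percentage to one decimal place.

F_rel = (AUC_test/D_test) / (AUC_ref/D_ref)
      = (1343/300) / (667.1/200)
      = 4.47667 / 3.3355 = 1.3421 = 134.21%

F_rel = 134.2%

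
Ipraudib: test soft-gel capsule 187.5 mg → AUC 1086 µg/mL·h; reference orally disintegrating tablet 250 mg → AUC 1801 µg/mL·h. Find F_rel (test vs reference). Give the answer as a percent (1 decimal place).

F_rel = 80.4%

F_rel = (AUC_test/D_test) / (AUC_ref/D_ref)
      = (1086/187.5) / (1801/250)
      = 5.792 / 7.204 = 0.8040 = 80.40%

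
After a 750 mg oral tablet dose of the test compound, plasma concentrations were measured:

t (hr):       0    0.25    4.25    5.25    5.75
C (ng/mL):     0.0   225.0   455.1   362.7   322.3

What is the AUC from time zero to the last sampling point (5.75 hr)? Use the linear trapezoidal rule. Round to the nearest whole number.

AUC = 1968 ng/mL·hr

Trapezoidal AUC_0→5.75:
  [0→0.25]: (0.0+225.0)/2 × 0.25 = 28.125
  [0.25→4.25]: (225.0+455.1)/2 × 4 = 1360.2
  [4.25→5.25]: (455.1+362.7)/2 × 1 = 408.9
  [5.25→5.75]: (362.7+322.3)/2 × 0.5 = 171.25
  Sum = 1968.475 ng/mL·hr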